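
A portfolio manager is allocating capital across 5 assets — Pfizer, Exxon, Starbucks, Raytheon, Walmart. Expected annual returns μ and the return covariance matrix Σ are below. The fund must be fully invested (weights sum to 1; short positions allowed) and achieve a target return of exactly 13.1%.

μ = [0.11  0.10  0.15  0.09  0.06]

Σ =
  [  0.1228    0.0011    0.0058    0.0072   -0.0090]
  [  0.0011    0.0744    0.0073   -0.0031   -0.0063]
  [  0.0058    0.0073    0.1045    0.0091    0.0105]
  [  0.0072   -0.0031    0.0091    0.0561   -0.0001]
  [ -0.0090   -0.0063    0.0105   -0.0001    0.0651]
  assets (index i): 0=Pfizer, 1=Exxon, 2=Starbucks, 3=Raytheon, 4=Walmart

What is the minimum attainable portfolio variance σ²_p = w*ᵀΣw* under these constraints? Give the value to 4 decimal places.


0.0439

x=Σ⁻¹μ = [0.8238  1.3696  1.0717  1.4022  0.9974]
y=Σ⁻¹𝟙 = [8.0478  14.9987  4.8822  16.8599  17.1635]
a=μᵀx=0.574370  b=𝟙ᵀx=5.664656  c=𝟙ᵀy=61.952074  D=ac−b²=3.495104
λ₁=(c·0.131−b)/D = (61.952074·0.131−5.664656)/3.495104 = 0.701285
λ₂=(a−b·0.131)/D = (0.574370−5.664656·0.131)/3.495104 = -0.047981
w* = 0.701285·x + -0.047981·y:
  w_0 = 0.701285·0.8238 + -0.047981·8.0478 = 0.1916  (Pfizer)
  w_1 = 0.701285·1.3696 + -0.047981·14.9987 = 0.2408  (Exxon)
  w_2 = 0.701285·1.0717 + -0.047981·4.8822 = 0.5173  (Starbucks)
  w_3 = 0.701285·1.4022 + -0.047981·16.8599 = 0.1744  (Raytheon)
  w_4 = 0.701285·0.9974 + -0.047981·17.1635 = -0.1241  (Walmart)
Σw_i=1.0000  μᵀw=0.1310
σ²=wᵀΣw=λ₁·μ_p+λ₂ = 0.701285·0.131 + -0.047981 = 0.043887 ≈ 0.0439


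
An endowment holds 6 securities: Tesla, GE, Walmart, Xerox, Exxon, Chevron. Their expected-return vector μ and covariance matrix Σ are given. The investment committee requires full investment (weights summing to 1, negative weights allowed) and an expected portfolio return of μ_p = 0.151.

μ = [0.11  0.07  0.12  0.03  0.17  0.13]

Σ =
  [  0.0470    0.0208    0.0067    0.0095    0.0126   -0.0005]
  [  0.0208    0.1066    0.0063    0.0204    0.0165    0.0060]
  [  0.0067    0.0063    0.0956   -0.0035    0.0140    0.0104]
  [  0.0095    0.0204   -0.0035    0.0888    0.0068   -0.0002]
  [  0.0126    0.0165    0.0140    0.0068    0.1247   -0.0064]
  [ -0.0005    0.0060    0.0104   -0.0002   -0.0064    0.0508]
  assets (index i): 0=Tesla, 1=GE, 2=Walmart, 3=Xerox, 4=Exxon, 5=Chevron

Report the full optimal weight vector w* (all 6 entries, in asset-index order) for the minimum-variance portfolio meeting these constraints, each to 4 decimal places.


g=Σ⁻¹μ = [1.9793  -0.1245  0.6630  0.0922  1.2344  2.6134]
h=Σ⁻¹𝟙 = [16.2253  2.1501  6.5818  8.8860  5.8477  19.0150]
a=μᵀg=0.840922  b=𝟙ᵀg=6.457755  c=𝟙ᵀh=58.705920  D=ac−b²=7.664513
λ₁=(c·0.151−b)/D = (58.705920·0.151−6.457755)/7.664513 = 0.314024
λ₂=(a−b·0.151)/D = (0.840922−6.457755·0.151)/7.664513 = -0.017509
w* = 0.314024·g + -0.017509·h:
  w_0 = 0.314024·1.9793 + -0.017509·16.2253 = 0.3374  (Tesla)
  w_1 = 0.314024·-0.1245 + -0.017509·2.1501 = -0.0768  (GE)
  w_2 = 0.314024·0.6630 + -0.017509·6.5818 = 0.0930  (Walmart)
  w_3 = 0.314024·0.0922 + -0.017509·8.8860 = -0.1266  (Xerox)
  w_4 = 0.314024·1.2344 + -0.017509·5.8477 = 0.2852  (Exxon)
  w_5 = 0.314024·2.6134 + -0.017509·19.0150 = 0.4877  (Chevron)
Σw_i=1.0000  μᵀw=0.1510
σ²=wᵀΣw=λ₁·μ_p+λ₂ = 0.314024·0.151 + -0.017509 = 0.029908 ≈ 0.0299

0.3374  -0.0768  0.0930  -0.1266  0.2852  0.4877


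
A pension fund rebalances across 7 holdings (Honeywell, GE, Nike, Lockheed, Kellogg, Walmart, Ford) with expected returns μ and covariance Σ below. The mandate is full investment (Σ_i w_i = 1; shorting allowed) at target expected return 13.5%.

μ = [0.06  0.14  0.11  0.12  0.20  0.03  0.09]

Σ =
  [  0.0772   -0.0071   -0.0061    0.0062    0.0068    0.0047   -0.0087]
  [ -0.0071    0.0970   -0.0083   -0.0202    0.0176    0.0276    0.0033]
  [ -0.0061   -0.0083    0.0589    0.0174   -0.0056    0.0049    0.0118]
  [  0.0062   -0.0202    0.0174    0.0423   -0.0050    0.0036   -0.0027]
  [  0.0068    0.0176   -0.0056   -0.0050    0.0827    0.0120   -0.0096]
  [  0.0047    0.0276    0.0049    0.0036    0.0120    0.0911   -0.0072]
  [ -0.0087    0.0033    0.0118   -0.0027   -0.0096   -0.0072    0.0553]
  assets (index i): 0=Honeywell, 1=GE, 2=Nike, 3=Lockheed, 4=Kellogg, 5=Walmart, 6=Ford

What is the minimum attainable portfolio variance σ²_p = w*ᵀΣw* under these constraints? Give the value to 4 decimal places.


u=Σ⁻¹μ = [0.7841  2.0491  1.0408  3.7580  2.5447  -0.7185  1.9382]
v=Σ⁻¹𝟙 = [13.8000  13.3437  8.8011  26.7771  12.1456  4.7997  21.6207]
a=μᵀu=1.561201  b=𝟙ᵀu=11.396477  c=𝟙ᵀv=101.287976  D=ac−b²=28.251165
λ₁=(c·0.135−b)/D = (101.287976·0.135−11.396477)/28.251165 = 0.080613
λ₂=(a−b·0.135)/D = (1.561201−11.396477·0.135)/28.251165 = 0.000803
w* = 0.080613·u + 0.000803·v:
  w_0 = 0.080613·0.7841 + 0.000803·13.8000 = 0.0743  (Honeywell)
  w_1 = 0.080613·2.0491 + 0.000803·13.3437 = 0.1759  (GE)
  w_2 = 0.080613·1.0408 + 0.000803·8.8011 = 0.0910  (Nike)
  w_3 = 0.080613·3.7580 + 0.000803·26.7771 = 0.3244  (Lockheed)
  w_4 = 0.080613·2.5447 + 0.000803·12.1456 = 0.2149  (Kellogg)
  w_5 = 0.080613·-0.7185 + 0.000803·4.7997 = -0.0541  (Walmart)
  w_6 = 0.080613·1.9382 + 0.000803·21.6207 = 0.1736  (Ford)
Σw_i=1.0000  μᵀw=0.1350
σ²=wᵀΣw=λ₁·μ_p+λ₂ = 0.080613·0.135 + 0.000803 = 0.011685 ≈ 0.0117

0.0117


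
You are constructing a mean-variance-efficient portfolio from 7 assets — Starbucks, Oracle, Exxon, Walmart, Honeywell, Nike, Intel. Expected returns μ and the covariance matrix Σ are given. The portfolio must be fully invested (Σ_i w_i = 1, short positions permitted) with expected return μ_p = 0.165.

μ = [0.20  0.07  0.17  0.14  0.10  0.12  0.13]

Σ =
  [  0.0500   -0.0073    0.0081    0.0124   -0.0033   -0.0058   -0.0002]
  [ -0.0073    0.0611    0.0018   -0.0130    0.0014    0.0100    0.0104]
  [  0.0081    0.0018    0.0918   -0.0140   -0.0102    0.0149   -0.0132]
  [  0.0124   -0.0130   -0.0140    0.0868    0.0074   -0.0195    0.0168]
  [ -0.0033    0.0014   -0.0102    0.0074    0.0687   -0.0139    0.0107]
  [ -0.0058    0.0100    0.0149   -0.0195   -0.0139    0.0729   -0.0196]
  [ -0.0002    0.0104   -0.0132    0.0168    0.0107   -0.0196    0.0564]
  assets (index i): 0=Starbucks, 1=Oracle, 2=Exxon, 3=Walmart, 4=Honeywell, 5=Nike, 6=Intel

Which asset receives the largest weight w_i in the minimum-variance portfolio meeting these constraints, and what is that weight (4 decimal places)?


p=Σ⁻¹μ = [3.9544  0.8538  1.8412  1.4294  1.9076  2.9767  2.8392]
q=Σ⁻¹𝟙 = [20.9123  13.8234  11.6172  12.4700  17.3359  22.8349  18.9068]
a=μᵀp=2.280853  b=𝟙ᵀp=15.802497  c=𝟙ᵀq=117.900580  D=ac−b²=19.195047
λ₁=(c·0.165−b)/D = (117.900580·0.165−15.802497)/19.195047 = 0.190210
λ₂=(a−b·0.165)/D = (2.280853−15.802497·0.165)/19.195047 = -0.017013
w* = 0.190210·p + -0.017013·q:
  w_0 = 0.190210·3.9544 + -0.017013·20.9123 = 0.3964  (Starbucks)
  w_1 = 0.190210·0.8538 + -0.017013·13.8234 = -0.0728  (Oracle)
  w_2 = 0.190210·1.8412 + -0.017013·11.6172 = 0.1526  (Exxon)
  w_3 = 0.190210·1.4294 + -0.017013·12.4700 = 0.0597  (Walmart)
  w_4 = 0.190210·1.9076 + -0.017013·17.3359 = 0.0679  (Honeywell)
  w_5 = 0.190210·2.9767 + -0.017013·22.8349 = 0.1777  (Nike)
  w_6 = 0.190210·2.8392 + -0.017013·18.9068 = 0.2184  (Intel)
Σw_i=1.0000  μᵀw=0.1650
σ²=wᵀΣw=λ₁·μ_p+λ₂ = 0.190210·0.165 + -0.017013 = 0.014372 ≈ 0.0144

Starbucks (0.3964)


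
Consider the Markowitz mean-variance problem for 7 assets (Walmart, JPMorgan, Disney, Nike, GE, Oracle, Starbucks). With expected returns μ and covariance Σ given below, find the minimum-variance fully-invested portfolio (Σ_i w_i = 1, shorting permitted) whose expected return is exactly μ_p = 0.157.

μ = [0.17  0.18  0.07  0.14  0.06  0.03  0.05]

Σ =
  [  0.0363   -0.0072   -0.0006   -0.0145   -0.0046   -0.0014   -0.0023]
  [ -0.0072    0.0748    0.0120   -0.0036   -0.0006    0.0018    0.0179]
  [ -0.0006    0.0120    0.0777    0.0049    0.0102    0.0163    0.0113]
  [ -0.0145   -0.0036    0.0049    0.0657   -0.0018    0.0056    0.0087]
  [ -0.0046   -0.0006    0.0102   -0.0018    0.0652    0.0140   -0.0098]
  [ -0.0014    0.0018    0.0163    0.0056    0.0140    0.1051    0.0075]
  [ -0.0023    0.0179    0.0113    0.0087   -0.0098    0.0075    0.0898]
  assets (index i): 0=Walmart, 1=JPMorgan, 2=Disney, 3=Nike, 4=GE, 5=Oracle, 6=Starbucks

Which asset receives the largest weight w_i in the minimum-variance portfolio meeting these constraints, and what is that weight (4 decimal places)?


g=Σ⁻¹μ = [7.1044  3.3220  0.0275  3.9465  1.5560  -0.0892  -0.1320]
h=Σ⁻¹𝟙 = [43.6553  16.2024  4.5895  24.4846  18.6603  4.7663  7.7130]
a=μᵀg=2.444226  b=𝟙ᵀg=15.735209  c=𝟙ᵀh=120.071514  D=ac−b²=45.885185
λ₁=(c·0.157−b)/D = (120.071514·0.157−15.735209)/45.885185 = 0.067909
λ₂=(a−b·0.157)/D = (2.444226−15.735209·0.157)/45.885185 = -0.000571
w* = 0.067909·g + -0.000571·h:
  w_0 = 0.067909·7.1044 + -0.000571·43.6553 = 0.4575  (Walmart)
  w_1 = 0.067909·3.3220 + -0.000571·16.2024 = 0.2163  (JPMorgan)
  w_2 = 0.067909·0.0275 + -0.000571·4.5895 = -0.0008  (Disney)
  w_3 = 0.067909·3.9465 + -0.000571·24.4846 = 0.2540  (Nike)
  w_4 = 0.067909·1.5560 + -0.000571·18.6603 = 0.0950  (GE)
  w_5 = 0.067909·-0.0892 + -0.000571·4.7663 = -0.0088  (Oracle)
  w_6 = 0.067909·-0.1320 + -0.000571·7.7130 = -0.0134  (Starbucks)
Σw_i=1.0000  μᵀw=0.1570
σ²=wᵀΣw=λ₁·μ_p+λ₂ = 0.067909·0.157 + -0.000571 = 0.010091 ≈ 0.0101

Walmart (0.4575)


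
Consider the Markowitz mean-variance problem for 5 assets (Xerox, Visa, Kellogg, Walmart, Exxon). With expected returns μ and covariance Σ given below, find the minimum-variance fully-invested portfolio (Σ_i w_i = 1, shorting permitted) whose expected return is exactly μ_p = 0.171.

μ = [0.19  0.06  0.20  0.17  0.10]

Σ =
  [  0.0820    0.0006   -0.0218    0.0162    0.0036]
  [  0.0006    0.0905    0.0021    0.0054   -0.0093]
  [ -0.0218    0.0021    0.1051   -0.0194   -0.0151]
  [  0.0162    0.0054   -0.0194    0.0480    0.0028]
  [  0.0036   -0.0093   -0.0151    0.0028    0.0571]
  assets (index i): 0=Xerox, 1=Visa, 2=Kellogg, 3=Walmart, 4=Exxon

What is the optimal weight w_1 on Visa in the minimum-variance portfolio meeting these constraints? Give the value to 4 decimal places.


0.0073

u=Σ⁻¹μ = [2.3464  0.5808  3.4524  3.9388  2.4178]
v=Σ⁻¹𝟙 = [11.8500  11.5452  19.0340  21.9094  22.6056]
a=μᵀu=2.082517  b=𝟙ᵀu=12.736158  c=𝟙ᵀv=86.944103  D=ac−b²=18.852873
λ₁=(c·0.171−b)/D = (86.944103·0.171−12.736158)/18.852873 = 0.113048
λ₂=(a−b·0.171)/D = (2.082517−12.736158·0.171)/18.852873 = -0.005058
w* = 0.113048·u + -0.005058·v:
  w_0 = 0.113048·2.3464 + -0.005058·11.8500 = 0.2053  (Xerox)
  w_1 = 0.113048·0.5808 + -0.005058·11.5452 = 0.0073  (Visa)
  w_2 = 0.113048·3.4524 + -0.005058·19.0340 = 0.2940  (Kellogg)
  w_3 = 0.113048·3.9388 + -0.005058·21.9094 = 0.3344  (Walmart)
  w_4 = 0.113048·2.4178 + -0.005058·22.6056 = 0.1590  (Exxon)
Σw_i=1.0000  μᵀw=0.1710
σ²=wᵀΣw=λ₁·μ_p+λ₂ = 0.113048·0.171 + -0.005058 = 0.014273 ≈ 0.0143


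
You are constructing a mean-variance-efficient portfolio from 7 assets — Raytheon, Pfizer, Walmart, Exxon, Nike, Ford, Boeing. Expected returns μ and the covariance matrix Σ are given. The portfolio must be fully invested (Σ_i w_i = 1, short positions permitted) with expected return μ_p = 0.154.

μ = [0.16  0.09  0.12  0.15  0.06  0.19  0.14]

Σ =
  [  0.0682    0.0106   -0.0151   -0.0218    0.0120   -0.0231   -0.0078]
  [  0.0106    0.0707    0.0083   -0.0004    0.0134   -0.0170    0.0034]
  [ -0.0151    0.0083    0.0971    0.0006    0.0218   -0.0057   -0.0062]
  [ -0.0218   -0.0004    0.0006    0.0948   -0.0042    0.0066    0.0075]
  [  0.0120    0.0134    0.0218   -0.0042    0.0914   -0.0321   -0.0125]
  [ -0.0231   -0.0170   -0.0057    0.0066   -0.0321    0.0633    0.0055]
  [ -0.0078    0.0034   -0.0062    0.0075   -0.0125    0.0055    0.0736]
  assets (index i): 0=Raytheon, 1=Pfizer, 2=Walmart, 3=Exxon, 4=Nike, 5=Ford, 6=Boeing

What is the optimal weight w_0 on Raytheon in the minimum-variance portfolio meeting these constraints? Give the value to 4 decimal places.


0.2843

u=Σ⁻¹μ = [5.2723  1.2362  2.0234  2.2800  1.7839  5.9153  2.2029]
v=Σ⁻¹𝟙 = [31.9749  12.8902  13.3146  14.7203  18.0303  38.3281  16.1997]
a=μᵀu=3.078984  b=𝟙ᵀu=20.714014  c=𝟙ᵀv=145.458083  D=ac−b²=18.792756
λ₁=(c·0.154−b)/D = (145.458083·0.154−20.714014)/18.792756 = 0.089744
λ₂=(a−b·0.154)/D = (3.078984−20.714014·0.154)/18.792756 = -0.005905
w* = 0.089744·u + -0.005905·v:
  w_0 = 0.089744·5.2723 + -0.005905·31.9749 = 0.2843  (Raytheon)
  w_1 = 0.089744·1.2362 + -0.005905·12.8902 = 0.0348  (Pfizer)
  w_2 = 0.089744·2.0234 + -0.005905·13.3146 = 0.1030  (Walmart)
  w_3 = 0.089744·2.2800 + -0.005905·14.7203 = 0.1177  (Exxon)
  w_4 = 0.089744·1.7839 + -0.005905·18.0303 = 0.0536  (Nike)
  w_5 = 0.089744·5.9153 + -0.005905·38.3281 = 0.3045  (Ford)
  w_6 = 0.089744·2.2029 + -0.005905·16.1997 = 0.1020  (Boeing)
Σw_i=1.0000  μᵀw=0.1540
σ²=wᵀΣw=λ₁·μ_p+λ₂ = 0.089744·0.154 + -0.005905 = 0.007915 ≈ 0.0079


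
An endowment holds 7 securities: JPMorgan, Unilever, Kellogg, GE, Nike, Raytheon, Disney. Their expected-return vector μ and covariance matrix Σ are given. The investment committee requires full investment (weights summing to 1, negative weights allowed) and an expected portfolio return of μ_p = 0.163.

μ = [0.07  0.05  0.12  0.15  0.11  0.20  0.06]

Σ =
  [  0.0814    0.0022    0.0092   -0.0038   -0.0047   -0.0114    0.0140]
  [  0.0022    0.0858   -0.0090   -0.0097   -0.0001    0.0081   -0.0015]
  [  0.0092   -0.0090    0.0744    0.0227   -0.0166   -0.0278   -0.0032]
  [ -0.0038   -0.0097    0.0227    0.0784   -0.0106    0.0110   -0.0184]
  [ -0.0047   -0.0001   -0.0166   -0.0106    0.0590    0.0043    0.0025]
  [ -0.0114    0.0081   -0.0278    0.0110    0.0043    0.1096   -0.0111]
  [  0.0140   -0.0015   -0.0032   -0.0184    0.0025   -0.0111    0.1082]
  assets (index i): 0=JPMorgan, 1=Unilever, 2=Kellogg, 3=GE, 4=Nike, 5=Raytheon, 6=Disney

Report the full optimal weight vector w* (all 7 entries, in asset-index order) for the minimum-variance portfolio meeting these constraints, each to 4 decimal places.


-0.0041  -0.1118  0.3124  0.1512  0.2366  0.4124  0.0032

x=Σ⁻¹μ = [0.9344  0.8102  2.6636  1.5544  2.7550  2.3717  0.9676]
y=Σ⁻¹𝟙 = [11.4886  13.9906  20.6804  13.2275  24.6132  13.4141  11.6180]
a=μᵀx=1.494150  b=𝟙ᵀx=12.056855  c=𝟙ᵀy=109.032399  D=ac−b²=17.543013
λ₁=(c·0.163−b)/D = (109.032399·0.163−12.056855)/17.543013 = 0.325795
λ₂=(a−b·0.163)/D = (1.494150−12.056855·0.163)/17.543013 = -0.026855
w* = 0.325795·x + -0.026855·y:
  w_0 = 0.325795·0.9344 + -0.026855·11.4886 = -0.0041  (JPMorgan)
  w_1 = 0.325795·0.8102 + -0.026855·13.9906 = -0.1118  (Unilever)
  w_2 = 0.325795·2.6636 + -0.026855·20.6804 = 0.3124  (Kellogg)
  w_3 = 0.325795·1.5544 + -0.026855·13.2275 = 0.1512  (GE)
  w_4 = 0.325795·2.7550 + -0.026855·24.6132 = 0.2366  (Nike)
  w_5 = 0.325795·2.3717 + -0.026855·13.4141 = 0.4124  (Raytheon)
  w_6 = 0.325795·0.9676 + -0.026855·11.6180 = 0.0032  (Disney)
Σw_i=1.0000  μᵀw=0.1630
σ²=wᵀΣw=λ₁·μ_p+λ₂ = 0.325795·0.163 + -0.026855 = 0.026250 ≈ 0.0262


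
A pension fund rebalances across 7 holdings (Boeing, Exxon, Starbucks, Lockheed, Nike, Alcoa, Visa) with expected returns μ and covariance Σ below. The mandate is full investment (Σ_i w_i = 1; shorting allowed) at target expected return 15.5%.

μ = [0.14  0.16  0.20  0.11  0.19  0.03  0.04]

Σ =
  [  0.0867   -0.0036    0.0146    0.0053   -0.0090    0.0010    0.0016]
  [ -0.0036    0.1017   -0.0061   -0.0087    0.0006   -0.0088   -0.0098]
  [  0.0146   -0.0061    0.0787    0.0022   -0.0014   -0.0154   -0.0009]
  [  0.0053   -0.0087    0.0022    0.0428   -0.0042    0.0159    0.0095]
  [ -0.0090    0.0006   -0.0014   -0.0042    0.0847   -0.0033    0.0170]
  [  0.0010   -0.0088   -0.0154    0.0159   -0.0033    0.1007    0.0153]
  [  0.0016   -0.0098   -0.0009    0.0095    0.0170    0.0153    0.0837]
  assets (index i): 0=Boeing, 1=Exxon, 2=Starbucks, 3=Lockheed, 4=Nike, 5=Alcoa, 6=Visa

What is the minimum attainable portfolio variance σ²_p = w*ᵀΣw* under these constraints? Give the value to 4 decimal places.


u=Σ⁻¹μ = [1.3753  2.0193  2.5112  2.7948  2.6218  0.5244  -0.2305]
v=Σ⁻¹𝟙 = [9.6889  14.1438  13.5496  20.6445  12.9601  9.2597  6.8959]
a=μᵀu=1.829955  b=𝟙ᵀu=11.616303  c=𝟙ᵀv=87.142426  D=ac−b²=24.528259
λ₁=(c·0.155−b)/D = (87.142426·0.155−11.616303)/24.528259 = 0.077086
λ₂=(a−b·0.155)/D = (1.829955−11.616303·0.155)/24.528259 = 0.001200
w* = 0.077086·u + 0.001200·v:
  w_0 = 0.077086·1.3753 + 0.001200·9.6889 = 0.1176  (Boeing)
  w_1 = 0.077086·2.0193 + 0.001200·14.1438 = 0.1726  (Exxon)
  w_2 = 0.077086·2.5112 + 0.001200·13.5496 = 0.2098  (Starbucks)
  w_3 = 0.077086·2.7948 + 0.001200·20.6445 = 0.2402  (Lockheed)
  w_4 = 0.077086·2.6218 + 0.001200·12.9601 = 0.2177  (Nike)
  w_5 = 0.077086·0.5244 + 0.001200·9.2597 = 0.0515  (Alcoa)
  w_6 = 0.077086·-0.2305 + 0.001200·6.8959 = -0.0095  (Visa)
Σw_i=1.0000  μᵀw=0.1550
σ²=wᵀΣw=λ₁·μ_p+λ₂ = 0.077086·0.155 + 0.001200 = 0.013148 ≈ 0.0131

0.0131


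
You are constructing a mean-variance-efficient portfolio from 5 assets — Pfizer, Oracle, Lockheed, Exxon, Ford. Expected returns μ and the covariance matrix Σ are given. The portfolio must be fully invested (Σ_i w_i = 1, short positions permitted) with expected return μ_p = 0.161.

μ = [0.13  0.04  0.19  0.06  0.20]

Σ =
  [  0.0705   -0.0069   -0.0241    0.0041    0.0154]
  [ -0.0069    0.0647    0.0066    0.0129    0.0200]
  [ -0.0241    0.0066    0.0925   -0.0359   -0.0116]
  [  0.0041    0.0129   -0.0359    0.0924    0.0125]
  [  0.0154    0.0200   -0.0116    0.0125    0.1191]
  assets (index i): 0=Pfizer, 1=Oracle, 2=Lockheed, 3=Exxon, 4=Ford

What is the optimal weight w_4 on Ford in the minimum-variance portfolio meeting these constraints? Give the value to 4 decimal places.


0.1896

u=Σ⁻¹μ = [2.6146  -0.3128  3.6450  1.7819  1.5617]
v=Σ⁻¹𝟙 = [21.0162  10.7711  22.4772  16.5343  4.3240]
a=μᵀu=1.439196  b=𝟙ᵀu=9.290465  c=𝟙ᵀv=75.122731  D=ac−b²=21.803594
λ₁=(c·0.161−b)/D = (75.122731·0.161−9.290465)/21.803594 = 0.128616
λ₂=(a−b·0.161)/D = (1.439196−9.290465·0.161)/21.803594 = -0.002594
w* = 0.128616·u + -0.002594·v:
  w_0 = 0.128616·2.6146 + -0.002594·21.0162 = 0.2818  (Pfizer)
  w_1 = 0.128616·-0.3128 + -0.002594·10.7711 = -0.0682  (Oracle)
  w_2 = 0.128616·3.6450 + -0.002594·22.4772 = 0.4105  (Lockheed)
  w_3 = 0.128616·1.7819 + -0.002594·16.5343 = 0.1863  (Exxon)
  w_4 = 0.128616·1.5617 + -0.002594·4.3240 = 0.1896  (Ford)
Σw_i=1.0000  μᵀw=0.1610
σ²=wᵀΣw=λ₁·μ_p+λ₂ = 0.128616·0.161 + -0.002594 = 0.018113 ≈ 0.0181


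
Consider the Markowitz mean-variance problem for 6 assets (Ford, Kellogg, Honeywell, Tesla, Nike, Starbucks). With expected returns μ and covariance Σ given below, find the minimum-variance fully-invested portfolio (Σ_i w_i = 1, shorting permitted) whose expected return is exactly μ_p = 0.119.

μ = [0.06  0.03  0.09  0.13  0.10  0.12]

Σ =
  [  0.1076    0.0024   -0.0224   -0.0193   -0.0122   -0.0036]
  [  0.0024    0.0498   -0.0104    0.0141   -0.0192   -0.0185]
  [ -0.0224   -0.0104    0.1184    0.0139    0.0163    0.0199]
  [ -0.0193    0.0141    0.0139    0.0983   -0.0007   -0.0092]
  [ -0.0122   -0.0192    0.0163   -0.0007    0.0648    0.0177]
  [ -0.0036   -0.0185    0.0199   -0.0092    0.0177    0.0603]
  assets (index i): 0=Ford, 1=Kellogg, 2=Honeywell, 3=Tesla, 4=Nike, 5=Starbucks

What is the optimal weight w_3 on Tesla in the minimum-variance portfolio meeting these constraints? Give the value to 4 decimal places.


u=Σ⁻¹μ = [1.1102  1.6255  0.3546  1.4747  1.5581  2.2056]
v=Σ⁻¹𝟙 = [14.6847  33.9913  6.7067  9.3419  20.9602  20.9485]
a=μᵀu=0.759485  b=𝟙ᵀu=8.328710  c=𝟙ᵀv=106.633294  D=ac−b²=11.618983
λ₁=(c·0.119−b)/D = (106.633294·0.119−8.328710)/11.618983 = 0.375304
λ₂=(a−b·0.119)/D = (0.759485−8.328710·0.119)/11.618983 = -0.019936
w* = 0.375304·u + -0.019936·v:
  w_0 = 0.375304·1.1102 + -0.019936·14.6847 = 0.1239  (Ford)
  w_1 = 0.375304·1.6255 + -0.019936·33.9913 = -0.0676  (Kellogg)
  w_2 = 0.375304·0.3546 + -0.019936·6.7067 = -0.0006  (Honeywell)
  w_3 = 0.375304·1.4747 + -0.019936·9.3419 = 0.3672  (Tesla)
  w_4 = 0.375304·1.5581 + -0.019936·20.9602 = 0.1669  (Nike)
  w_5 = 0.375304·2.2056 + -0.019936·20.9485 = 0.4102  (Starbucks)
Σw_i=1.0000  μᵀw=0.1190
σ²=wᵀΣw=λ₁·μ_p+λ₂ = 0.375304·0.119 + -0.019936 = 0.024726 ≈ 0.0247

0.3672


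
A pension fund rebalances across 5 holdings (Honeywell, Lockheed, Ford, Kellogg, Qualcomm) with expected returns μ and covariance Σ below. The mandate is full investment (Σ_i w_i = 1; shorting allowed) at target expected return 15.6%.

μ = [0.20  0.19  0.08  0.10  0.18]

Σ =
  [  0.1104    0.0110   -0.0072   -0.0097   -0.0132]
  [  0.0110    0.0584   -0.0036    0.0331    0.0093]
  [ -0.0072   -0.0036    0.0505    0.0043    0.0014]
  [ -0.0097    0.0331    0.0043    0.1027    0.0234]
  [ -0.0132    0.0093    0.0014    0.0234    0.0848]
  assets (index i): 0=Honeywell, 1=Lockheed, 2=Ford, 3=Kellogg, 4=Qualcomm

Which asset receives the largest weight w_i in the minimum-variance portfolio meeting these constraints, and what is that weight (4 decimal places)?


Ford (0.3015)

g=Σ⁻¹μ = [1.8846  2.8797  2.0283  -0.3545  2.1645]
h=Σ⁻¹𝟙 = [10.7647  12.8788  21.6800  3.2332  10.8056]
a=μᵀg=1.440495  b=𝟙ᵀg=8.602645  c=𝟙ᵀh=59.362332  D=ac−b²=11.505668
λ₁=(c·0.156−b)/D = (59.362332·0.156−8.602645)/11.505668 = 0.057179
λ₂=(a−b·0.156)/D = (1.440495−8.602645·0.156)/11.505668 = 0.008560
w* = 0.057179·g + 0.008560·h:
  w_0 = 0.057179·1.8846 + 0.008560·10.7647 = 0.1999  (Honeywell)
  w_1 = 0.057179·2.8797 + 0.008560·12.8788 = 0.2749  (Lockheed)
  w_2 = 0.057179·2.0283 + 0.008560·21.6800 = 0.3015  (Ford)
  w_3 = 0.057179·-0.3545 + 0.008560·3.2332 = 0.0074  (Kellogg)
  w_4 = 0.057179·2.1645 + 0.008560·10.8056 = 0.2163  (Qualcomm)
Σw_i=1.0000  μᵀw=0.1560
σ²=wᵀΣw=λ₁·μ_p+λ₂ = 0.057179·0.156 + 0.008560 = 0.017479 ≈ 0.0175


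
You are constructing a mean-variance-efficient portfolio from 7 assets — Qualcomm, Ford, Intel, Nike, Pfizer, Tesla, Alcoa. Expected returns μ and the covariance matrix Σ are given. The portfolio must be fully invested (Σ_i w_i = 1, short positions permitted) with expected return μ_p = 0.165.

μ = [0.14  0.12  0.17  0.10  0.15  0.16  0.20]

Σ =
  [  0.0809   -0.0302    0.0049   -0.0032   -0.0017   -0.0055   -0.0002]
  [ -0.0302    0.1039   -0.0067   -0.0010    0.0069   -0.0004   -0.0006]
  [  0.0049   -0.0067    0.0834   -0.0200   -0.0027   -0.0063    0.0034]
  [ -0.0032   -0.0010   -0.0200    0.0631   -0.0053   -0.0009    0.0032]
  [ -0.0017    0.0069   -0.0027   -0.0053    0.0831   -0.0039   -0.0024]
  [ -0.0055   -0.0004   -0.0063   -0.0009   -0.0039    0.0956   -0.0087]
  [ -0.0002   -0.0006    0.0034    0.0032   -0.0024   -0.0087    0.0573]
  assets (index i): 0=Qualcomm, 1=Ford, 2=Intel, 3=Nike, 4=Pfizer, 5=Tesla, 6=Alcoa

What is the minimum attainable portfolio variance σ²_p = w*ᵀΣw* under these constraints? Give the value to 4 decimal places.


0.0112

g=Σ⁻¹μ = [2.6415  2.0147  2.7916  2.6671  2.1744  2.4659  3.6716]
h=Σ⁻¹𝟙 = [19.4982  15.9246  18.6473  23.5098  14.4615  15.3453  18.2030]
a=μᵀg=2.807883  b=𝟙ᵀg=18.426816  c=𝟙ᵀh=125.589859  D=ac−b²=13.094151
λ₁=(c·0.165−b)/D = (125.589859·0.165−18.426816)/13.094151 = 0.175308
λ₂=(a−b·0.165)/D = (2.807883−18.426816·0.165)/13.094151 = -0.017759
w* = 0.175308·g + -0.017759·h:
  w_0 = 0.175308·2.6415 + -0.017759·19.4982 = 0.1168  (Qualcomm)
  w_1 = 0.175308·2.0147 + -0.017759·15.9246 = 0.0704  (Ford)
  w_2 = 0.175308·2.7916 + -0.017759·18.6473 = 0.1582  (Intel)
  w_3 = 0.175308·2.6671 + -0.017759·23.5098 = 0.0500  (Nike)
  w_4 = 0.175308·2.1744 + -0.017759·14.4615 = 0.1244  (Pfizer)
  w_5 = 0.175308·2.4659 + -0.017759·15.3453 = 0.1598  (Tesla)
  w_6 = 0.175308·3.6716 + -0.017759·18.2030 = 0.3204  (Alcoa)
Σw_i=1.0000  μᵀw=0.1650
σ²=wᵀΣw=λ₁·μ_p+λ₂ = 0.175308·0.165 + -0.017759 = 0.011167 ≈ 0.0112


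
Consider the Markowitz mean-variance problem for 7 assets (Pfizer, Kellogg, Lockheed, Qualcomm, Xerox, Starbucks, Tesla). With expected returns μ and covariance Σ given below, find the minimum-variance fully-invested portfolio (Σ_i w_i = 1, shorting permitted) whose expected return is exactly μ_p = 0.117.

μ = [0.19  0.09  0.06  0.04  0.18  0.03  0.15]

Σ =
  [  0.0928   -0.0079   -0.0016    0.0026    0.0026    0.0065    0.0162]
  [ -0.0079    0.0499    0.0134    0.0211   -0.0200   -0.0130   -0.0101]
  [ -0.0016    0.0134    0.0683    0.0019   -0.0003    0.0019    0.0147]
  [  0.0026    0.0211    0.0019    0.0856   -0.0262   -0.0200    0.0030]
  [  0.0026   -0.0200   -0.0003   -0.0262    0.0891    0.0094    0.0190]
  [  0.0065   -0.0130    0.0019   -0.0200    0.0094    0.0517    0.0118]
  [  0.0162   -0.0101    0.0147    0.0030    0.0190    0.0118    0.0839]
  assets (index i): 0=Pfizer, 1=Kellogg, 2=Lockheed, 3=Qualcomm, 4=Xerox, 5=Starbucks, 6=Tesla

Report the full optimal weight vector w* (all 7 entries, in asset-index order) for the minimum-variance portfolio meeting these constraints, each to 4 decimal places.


p=Σ⁻¹μ = [2.0073  3.3277  0.0127  0.4719  2.5427  0.6294  1.1174]
q=Σ⁻¹𝟙 = [9.8052  27.8343  7.5320  16.1456  18.3634  26.9325  3.5330]
a=μᵀp=1.344703  b=𝟙ᵀp=10.109150  c=𝟙ᵀq=110.145916  D=ac−b²=45.918614
λ₁=(c·0.117−b)/D = (110.145916·0.117−10.109150)/45.918614 = 0.060497
λ₂=(a−b·0.117)/D = (1.344703−10.109150·0.117)/45.918614 = 0.003527
w* = 0.060497·p + 0.003527·q:
  w_0 = 0.060497·2.0073 + 0.003527·9.8052 = 0.1560  (Pfizer)
  w_1 = 0.060497·3.3277 + 0.003527·27.8343 = 0.2995  (Kellogg)
  w_2 = 0.060497·0.0127 + 0.003527·7.5320 = 0.0273  (Lockheed)
  w_3 = 0.060497·0.4719 + 0.003527·16.1456 = 0.0855  (Qualcomm)
  w_4 = 0.060497·2.5427 + 0.003527·18.3634 = 0.2186  (Xerox)
  w_5 = 0.060497·0.6294 + 0.003527·26.9325 = 0.1331  (Starbucks)
  w_6 = 0.060497·1.1174 + 0.003527·3.5330 = 0.0801  (Tesla)
Σw_i=1.0000  μᵀw=0.1170
σ²=wᵀΣw=λ₁·μ_p+λ₂ = 0.060497·0.117 + 0.003527 = 0.010605 ≈ 0.0106

0.1560  0.2995  0.0273  0.0855  0.2186  0.1331  0.0801


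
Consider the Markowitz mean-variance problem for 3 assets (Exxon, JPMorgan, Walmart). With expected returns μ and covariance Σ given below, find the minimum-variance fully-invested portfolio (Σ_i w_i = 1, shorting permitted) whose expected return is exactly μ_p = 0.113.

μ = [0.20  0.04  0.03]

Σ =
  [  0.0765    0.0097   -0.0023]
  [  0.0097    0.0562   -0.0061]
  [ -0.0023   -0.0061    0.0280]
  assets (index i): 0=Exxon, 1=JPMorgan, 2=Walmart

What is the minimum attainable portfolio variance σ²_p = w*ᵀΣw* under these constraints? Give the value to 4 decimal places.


0.0226

g=Σ⁻¹μ = [2.6035  0.4116  1.3750]
h=Σ⁻¹𝟙 = [11.7425  20.2263  41.0853]
a=μᵀg=0.578419  b=𝟙ᵀg=4.390110  c=𝟙ᵀh=73.054089  D=ac−b²=22.982794
λ₁=(c·0.113−b)/D = (73.054089·0.113−4.390110)/22.982794 = 0.168169
λ₂=(a−b·0.113)/D = (0.578419−4.390110·0.113)/22.982794 = 0.003583
w* = 0.168169·g + 0.003583·h:
  w_0 = 0.168169·2.6035 + 0.003583·11.7425 = 0.4799  (Exxon)
  w_1 = 0.168169·0.4116 + 0.003583·20.2263 = 0.1417  (JPMorgan)
  w_2 = 0.168169·1.3750 + 0.003583·41.0853 = 0.3784  (Walmart)
Σw_i=1.0000  μᵀw=0.1130
σ²=wᵀΣw=λ₁·μ_p+λ₂ = 0.168169·0.113 + 0.003583 = 0.022586 ≈ 0.0226


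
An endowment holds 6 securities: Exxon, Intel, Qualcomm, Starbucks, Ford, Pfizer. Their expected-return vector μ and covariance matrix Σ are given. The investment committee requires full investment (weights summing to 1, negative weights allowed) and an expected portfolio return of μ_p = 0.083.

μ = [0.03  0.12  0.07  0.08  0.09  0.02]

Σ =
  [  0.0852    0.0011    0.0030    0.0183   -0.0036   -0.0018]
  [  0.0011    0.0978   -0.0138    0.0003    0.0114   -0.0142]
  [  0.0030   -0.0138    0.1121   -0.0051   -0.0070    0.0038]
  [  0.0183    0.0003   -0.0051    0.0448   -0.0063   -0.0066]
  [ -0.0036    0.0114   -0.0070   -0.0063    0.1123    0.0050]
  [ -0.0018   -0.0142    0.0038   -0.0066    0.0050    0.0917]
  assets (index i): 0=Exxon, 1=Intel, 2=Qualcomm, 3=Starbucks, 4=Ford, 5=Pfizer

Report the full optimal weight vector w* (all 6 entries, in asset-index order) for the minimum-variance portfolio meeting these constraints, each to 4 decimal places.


x=Σ⁻¹μ = [-0.1063  1.3277  0.9212  2.1124  0.8173  0.4909]
y=Σ⁻¹𝟙 = [6.6635  12.6114  11.5086  24.1575  9.2988  13.7436]
a=μᵀx=0.472988  b=𝟙ᵀx=5.563244  c=𝟙ᵀy=77.983493  D=ac−b²=5.935539
λ₁=(c·0.083−b)/D = (77.983493·0.083−5.563244)/5.935539 = 0.153210
λ₂=(a−b·0.083)/D = (0.472988−5.563244·0.083)/5.935539 = 0.001893
w* = 0.153210·x + 0.001893·y:
  w_0 = 0.153210·-0.1063 + 0.001893·6.6635 = -0.0037  (Exxon)
  w_1 = 0.153210·1.3277 + 0.001893·12.6114 = 0.2273  (Intel)
  w_2 = 0.153210·0.9212 + 0.001893·11.5086 = 0.1629  (Qualcomm)
  w_3 = 0.153210·2.1124 + 0.001893·24.1575 = 0.3694  (Starbucks)
  w_4 = 0.153210·0.8173 + 0.001893·9.2988 = 0.1428  (Ford)
  w_5 = 0.153210·0.4909 + 0.001893·13.7436 = 0.1012  (Pfizer)
Σw_i=1.0000  μᵀw=0.0830
σ²=wᵀΣw=λ₁·μ_p+λ₂ = 0.153210·0.083 + 0.001893 = 0.014610 ≈ 0.0146

-0.0037  0.2273  0.1629  0.3694  0.1428  0.1012


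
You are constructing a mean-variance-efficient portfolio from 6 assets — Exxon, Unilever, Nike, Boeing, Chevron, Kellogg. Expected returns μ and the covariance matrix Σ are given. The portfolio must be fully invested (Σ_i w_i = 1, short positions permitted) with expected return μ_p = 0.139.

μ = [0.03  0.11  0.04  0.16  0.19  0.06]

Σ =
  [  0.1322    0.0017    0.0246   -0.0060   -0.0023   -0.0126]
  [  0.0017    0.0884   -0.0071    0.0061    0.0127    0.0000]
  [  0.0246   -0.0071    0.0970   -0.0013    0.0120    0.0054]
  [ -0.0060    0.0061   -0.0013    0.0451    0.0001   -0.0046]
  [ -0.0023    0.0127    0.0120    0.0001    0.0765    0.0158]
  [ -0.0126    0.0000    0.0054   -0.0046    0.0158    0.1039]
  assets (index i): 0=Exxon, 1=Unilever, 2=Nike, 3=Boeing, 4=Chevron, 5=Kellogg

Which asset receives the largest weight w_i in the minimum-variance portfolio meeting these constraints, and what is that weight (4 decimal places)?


p=Σ⁻¹μ = [0.4443  0.6705  0.0904  3.5583  2.2764  0.4380]
q=Σ⁻¹𝟙 = [8.1918  8.9283  7.5841  23.2699  8.5604  9.9524]
a=μᵀp=1.118833  b=𝟙ᵀp=7.478026  c=𝟙ᵀq=66.486823  D=ac−b²=18.466753
λ₁=(c·0.139−b)/D = (66.486823·0.139−7.478026)/18.466753 = 0.095504
λ₂=(a−b·0.139)/D = (1.118833−7.478026·0.139)/18.466753 = 0.004299
w* = 0.095504·p + 0.004299·q:
  w_0 = 0.095504·0.4443 + 0.004299·8.1918 = 0.0777  (Exxon)
  w_1 = 0.095504·0.6705 + 0.004299·8.9283 = 0.1024  (Unilever)
  w_2 = 0.095504·0.0904 + 0.004299·7.5841 = 0.0412  (Nike)
  w_3 = 0.095504·3.5583 + 0.004299·23.2699 = 0.4399  (Boeing)
  w_4 = 0.095504·2.2764 + 0.004299·8.5604 = 0.2542  (Chevron)
  w_5 = 0.095504·0.4380 + 0.004299·9.9524 = 0.0846  (Kellogg)
Σw_i=1.0000  μᵀw=0.1390
σ²=wᵀΣw=λ₁·μ_p+λ₂ = 0.095504·0.139 + 0.004299 = 0.017574 ≈ 0.0176

Boeing (0.4399)


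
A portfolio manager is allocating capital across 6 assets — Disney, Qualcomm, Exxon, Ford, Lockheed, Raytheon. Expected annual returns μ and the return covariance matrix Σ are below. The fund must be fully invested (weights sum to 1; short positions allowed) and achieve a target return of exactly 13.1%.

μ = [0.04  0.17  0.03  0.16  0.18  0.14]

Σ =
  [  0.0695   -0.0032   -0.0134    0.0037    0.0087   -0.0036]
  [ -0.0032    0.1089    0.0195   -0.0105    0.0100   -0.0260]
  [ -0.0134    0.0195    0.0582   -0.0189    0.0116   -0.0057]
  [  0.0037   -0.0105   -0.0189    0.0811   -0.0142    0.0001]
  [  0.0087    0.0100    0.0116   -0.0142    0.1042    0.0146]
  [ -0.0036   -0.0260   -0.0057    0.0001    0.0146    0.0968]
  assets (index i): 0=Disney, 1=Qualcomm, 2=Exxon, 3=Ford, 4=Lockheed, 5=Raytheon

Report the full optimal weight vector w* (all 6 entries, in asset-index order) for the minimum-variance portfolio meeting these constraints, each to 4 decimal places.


0.1034  0.1847  0.1336  0.2627  0.1310  0.1845

p=Σ⁻¹μ = [0.5683  1.9993  0.7077  2.6336  1.5139  1.8150]
q=Σ⁻¹𝟙 = [18.7451  10.1593  24.8379  19.4213  4.9127  14.4580]
a=μᵀp=1.331822  b=𝟙ᵀp=9.237831  c=𝟙ᵀq=92.534270  D=ac−b²=37.901635
λ₁=(c·0.131−b)/D = (92.534270·0.131−9.237831)/37.901635 = 0.076096
λ₂=(a−b·0.131)/D = (1.331822−9.237831·0.131)/37.901635 = 0.003210
w* = 0.076096·p + 0.003210·q:
  w_0 = 0.076096·0.5683 + 0.003210·18.7451 = 0.1034  (Disney)
  w_1 = 0.076096·1.9993 + 0.003210·10.1593 = 0.1847  (Qualcomm)
  w_2 = 0.076096·0.7077 + 0.003210·24.8379 = 0.1336  (Exxon)
  w_3 = 0.076096·2.6336 + 0.003210·19.4213 = 0.2627  (Ford)
  w_4 = 0.076096·1.5139 + 0.003210·4.9127 = 0.1310  (Lockheed)
  w_5 = 0.076096·1.8150 + 0.003210·14.4580 = 0.1845  (Raytheon)
Σw_i=1.0000  μᵀw=0.1310
σ²=wᵀΣw=λ₁·μ_p+λ₂ = 0.076096·0.131 + 0.003210 = 0.013179 ≈ 0.0132


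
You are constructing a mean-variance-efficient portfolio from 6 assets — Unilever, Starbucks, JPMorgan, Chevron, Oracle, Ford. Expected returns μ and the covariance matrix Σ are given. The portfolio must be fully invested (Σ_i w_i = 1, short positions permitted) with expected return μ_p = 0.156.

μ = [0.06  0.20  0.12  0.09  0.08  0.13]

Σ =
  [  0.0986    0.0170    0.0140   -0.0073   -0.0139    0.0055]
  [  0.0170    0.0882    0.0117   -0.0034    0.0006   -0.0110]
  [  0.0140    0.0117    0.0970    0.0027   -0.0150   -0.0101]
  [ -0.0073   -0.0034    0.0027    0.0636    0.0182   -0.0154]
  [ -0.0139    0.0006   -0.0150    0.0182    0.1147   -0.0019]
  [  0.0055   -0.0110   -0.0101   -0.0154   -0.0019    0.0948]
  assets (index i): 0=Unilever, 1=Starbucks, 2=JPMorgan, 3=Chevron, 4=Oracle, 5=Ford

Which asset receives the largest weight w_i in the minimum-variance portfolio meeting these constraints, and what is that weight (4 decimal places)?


x=Σ⁻¹μ = [0.1289  2.4119  1.1855  1.8413  0.5978  2.0811]
y=Σ⁻¹𝟙 = [8.4756  10.9372  10.1745  18.2108  8.3866  15.5363]
a=μᵀx=1.116465  b=𝟙ᵀx=8.246520  c=𝟙ᵀy=71.720898  D=ac−b²=12.068775
λ₁=(c·0.156−b)/D = (71.720898·0.156−8.246520)/12.068775 = 0.243765
λ₂=(a−b·0.156)/D = (1.116465−8.246520·0.156)/12.068775 = -0.014085
w* = 0.243765·x + -0.014085·y:
  w_0 = 0.243765·0.1289 + -0.014085·8.4756 = -0.0880  (Unilever)
  w_1 = 0.243765·2.4119 + -0.014085·10.9372 = 0.4339  (Starbucks)
  w_2 = 0.243765·1.1855 + -0.014085·10.1745 = 0.1457  (JPMorgan)
  w_3 = 0.243765·1.8413 + -0.014085·18.2108 = 0.1923  (Chevron)
  w_4 = 0.243765·0.5978 + -0.014085·8.3866 = 0.0276  (Oracle)
  w_5 = 0.243765·2.0811 + -0.014085·15.5363 = 0.2885  (Ford)
Σw_i=1.0000  μᵀw=0.1560
σ²=wᵀΣw=λ₁·μ_p+λ₂ = 0.243765·0.156 + -0.014085 = 0.023942 ≈ 0.0239

Starbucks (0.4339)


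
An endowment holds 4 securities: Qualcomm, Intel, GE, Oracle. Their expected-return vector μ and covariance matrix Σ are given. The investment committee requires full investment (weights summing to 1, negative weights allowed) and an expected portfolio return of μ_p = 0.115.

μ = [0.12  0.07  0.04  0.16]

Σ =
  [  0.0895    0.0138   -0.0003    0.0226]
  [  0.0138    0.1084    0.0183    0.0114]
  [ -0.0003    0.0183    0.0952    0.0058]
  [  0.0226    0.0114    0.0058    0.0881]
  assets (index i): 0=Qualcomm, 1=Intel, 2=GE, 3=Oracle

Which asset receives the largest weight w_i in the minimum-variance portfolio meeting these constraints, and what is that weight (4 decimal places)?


p=Σ⁻¹μ = [0.9068  0.3249  0.2677  1.5238]
q=Σ⁻¹𝟙 = [8.3155  5.8308  8.9298  7.8752]
a=μᵀp=0.386080  b=𝟙ᵀp=3.023236  c=𝟙ᵀq=30.951232  D=ac−b²=2.809684
λ₁=(c·0.115−b)/D = (30.951232·0.115−3.023236)/2.809684 = 0.190824
λ₂=(a−b·0.115)/D = (0.386080−3.023236·0.115)/2.809684 = 0.013670
w* = 0.190824·p + 0.013670·q:
  w_0 = 0.190824·0.9068 + 0.013670·8.3155 = 0.2867  (Qualcomm)
  w_1 = 0.190824·0.3249 + 0.013670·5.8308 = 0.1417  (Intel)
  w_2 = 0.190824·0.2677 + 0.013670·8.9298 = 0.1732  (GE)
  w_3 = 0.190824·1.5238 + 0.013670·7.8752 = 0.3984  (Oracle)
Σw_i=1.0000  μᵀw=0.1150
σ²=wᵀΣw=λ₁·μ_p+λ₂ = 0.190824·0.115 + 0.013670 = 0.035614 ≈ 0.0356

Oracle (0.3984)


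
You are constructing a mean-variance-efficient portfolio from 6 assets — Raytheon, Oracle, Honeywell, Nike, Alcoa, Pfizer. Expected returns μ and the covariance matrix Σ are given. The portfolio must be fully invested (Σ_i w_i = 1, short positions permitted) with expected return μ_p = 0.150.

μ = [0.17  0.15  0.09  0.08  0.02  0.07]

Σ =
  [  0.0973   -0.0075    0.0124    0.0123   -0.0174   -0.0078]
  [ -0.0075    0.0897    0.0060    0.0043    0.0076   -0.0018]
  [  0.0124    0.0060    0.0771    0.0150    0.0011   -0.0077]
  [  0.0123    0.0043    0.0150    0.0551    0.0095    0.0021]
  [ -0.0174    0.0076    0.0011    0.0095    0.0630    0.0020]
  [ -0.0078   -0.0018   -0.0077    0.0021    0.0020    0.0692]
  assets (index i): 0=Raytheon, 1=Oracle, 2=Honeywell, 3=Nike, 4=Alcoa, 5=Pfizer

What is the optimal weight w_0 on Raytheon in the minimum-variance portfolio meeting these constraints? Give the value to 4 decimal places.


0.4097

p=Σ⁻¹μ = [1.9122  1.7405  0.7423  0.5509  0.4976  1.3239]
q=Σ⁻¹𝟙 = [12.9832  10.1253  9.8949  8.3283  16.2832  16.5553]
a=μᵀp=0.799643  b=𝟙ᵀp=6.767280  c=𝟙ᵀq=74.170214  D=ac−b²=13.513650
λ₁=(c·0.150−b)/D = (74.170214·0.150−6.767280)/13.513650 = 0.322507
λ₂=(a−b·0.150)/D = (0.799643−6.767280·0.150)/13.513650 = -0.015943
w* = 0.322507·p + -0.015943·q:
  w_0 = 0.322507·1.9122 + -0.015943·12.9832 = 0.4097  (Raytheon)
  w_1 = 0.322507·1.7405 + -0.015943·10.1253 = 0.3999  (Oracle)
  w_2 = 0.322507·0.7423 + -0.015943·9.8949 = 0.0816  (Honeywell)
  w_3 = 0.322507·0.5509 + -0.015943·8.3283 = 0.0449  (Nike)
  w_4 = 0.322507·0.4976 + -0.015943·16.2832 = -0.0991  (Alcoa)
  w_5 = 0.322507·1.3239 + -0.015943·16.5553 = 0.1630  (Pfizer)
Σw_i=1.0000  μᵀw=0.1500
σ²=wᵀΣw=λ₁·μ_p+λ₂ = 0.322507·0.150 + -0.015943 = 0.032433 ≈ 0.0324


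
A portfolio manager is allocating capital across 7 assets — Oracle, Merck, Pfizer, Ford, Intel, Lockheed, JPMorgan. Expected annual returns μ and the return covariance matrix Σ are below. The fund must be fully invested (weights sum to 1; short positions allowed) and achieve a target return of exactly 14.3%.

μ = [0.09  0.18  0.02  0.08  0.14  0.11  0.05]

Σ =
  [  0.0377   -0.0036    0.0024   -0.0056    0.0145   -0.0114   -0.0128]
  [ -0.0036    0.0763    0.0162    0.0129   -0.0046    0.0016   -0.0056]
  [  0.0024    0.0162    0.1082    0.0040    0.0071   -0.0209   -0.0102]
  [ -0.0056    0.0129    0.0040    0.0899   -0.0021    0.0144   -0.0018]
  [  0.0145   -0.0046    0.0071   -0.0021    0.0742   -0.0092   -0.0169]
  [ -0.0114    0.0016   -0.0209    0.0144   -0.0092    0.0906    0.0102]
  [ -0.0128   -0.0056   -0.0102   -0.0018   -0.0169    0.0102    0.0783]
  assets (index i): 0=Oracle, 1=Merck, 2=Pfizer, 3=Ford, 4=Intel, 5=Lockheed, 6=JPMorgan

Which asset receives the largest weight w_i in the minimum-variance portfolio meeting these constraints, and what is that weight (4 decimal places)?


Merck (0.3768)

p=Σ⁻¹μ = [2.9117  2.6096  0.0096  0.5377  2.0330  1.4819  1.5606]
q=Σ⁻¹𝟙 = [35.3163  13.1380  10.2339  9.3330  13.5486  15.0258  21.9989]
a=μᵀp=1.300657  b=𝟙ᵀp=11.144215  c=𝟙ᵀq=118.594506  D=ac−b²=30.057233
λ₁=(c·0.143−b)/D = (118.594506·0.143−11.144215)/30.057233 = 0.193458
λ₂=(a−b·0.143)/D = (1.300657−11.144215·0.143)/30.057233 = -0.009747
w* = 0.193458·p + -0.009747·q:
  w_0 = 0.193458·2.9117 + -0.009747·35.3163 = 0.2191  (Oracle)
  w_1 = 0.193458·2.6096 + -0.009747·13.1380 = 0.3768  (Merck)
  w_2 = 0.193458·0.0096 + -0.009747·10.2339 = -0.0979  (Pfizer)
  w_3 = 0.193458·0.5377 + -0.009747·9.3330 = 0.0131  (Ford)
  w_4 = 0.193458·2.0330 + -0.009747·13.5486 = 0.2613  (Intel)
  w_5 = 0.193458·1.4819 + -0.009747·15.0258 = 0.1402  (Lockheed)
  w_6 = 0.193458·1.5606 + -0.009747·21.9989 = 0.0875  (JPMorgan)
Σw_i=1.0000  μᵀw=0.1430
σ²=wᵀΣw=λ₁·μ_p+λ₂ = 0.193458·0.143 + -0.009747 = 0.017918 ≈ 0.0179
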